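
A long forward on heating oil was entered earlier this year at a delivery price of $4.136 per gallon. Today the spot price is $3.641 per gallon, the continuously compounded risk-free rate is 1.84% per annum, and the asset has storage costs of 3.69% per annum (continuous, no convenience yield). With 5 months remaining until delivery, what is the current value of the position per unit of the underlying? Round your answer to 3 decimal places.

Current fair forward for the remaining 5 months: F = S·e^((r + u)·T), (r + u) = 0.0184 + 0.0369 = 0.0553
F = 3.641 · e^(0.0553 × 5/12) = 3.641 × 1.023309 = 3.7259
Value of long forward = (F − K)·e^(−rT) = (3.7259 − 4.136) · e^(−0.0184·5/12)
= -0.4101 × 0.992363 = -0.407

-$0.407 per gallon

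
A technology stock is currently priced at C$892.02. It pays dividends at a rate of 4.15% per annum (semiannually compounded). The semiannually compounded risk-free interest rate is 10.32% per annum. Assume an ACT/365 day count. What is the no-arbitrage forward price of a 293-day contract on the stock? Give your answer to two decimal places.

C$935.70

F = S · (1+r/2)^(2T) / (1+q/2)^(2T)
= 892.02 × 1.084128 / 1.033522 = 892.02 × 1.048965
F = C$935.70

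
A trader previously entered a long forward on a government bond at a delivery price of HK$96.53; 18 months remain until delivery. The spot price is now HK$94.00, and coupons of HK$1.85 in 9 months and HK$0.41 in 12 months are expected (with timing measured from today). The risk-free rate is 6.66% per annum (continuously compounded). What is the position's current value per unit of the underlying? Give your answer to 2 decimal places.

HK$4.50

PV(remaining coupons) I = 1.85·e^(−0.0666·9/12) + 0.41·e^(−0.0666·12/12) = 2.1434
Current forward F = (S − I)·e^(rT) = (94.00 − 2.1434)·e^(0.0666·18/12) = 91.8566 × 1.105060 = 101.5071
Value (long) = (F − K)·e^(−rT) = (101.5071 − 96.53) × 0.904928 = 4.5039
Value = HK$4.50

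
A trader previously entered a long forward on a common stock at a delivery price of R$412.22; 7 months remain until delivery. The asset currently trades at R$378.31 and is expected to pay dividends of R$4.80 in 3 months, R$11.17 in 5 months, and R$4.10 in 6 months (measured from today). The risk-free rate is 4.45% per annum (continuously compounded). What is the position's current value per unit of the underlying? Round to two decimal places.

PV(remaining dividends) I = 4.80·e^(−0.0445·3/12) + 11.17·e^(−0.0445·5/12) + 4.10·e^(−0.0445·6/12) = 19.7215
Current forward F = (S − I)·e^(rT) = (378.31 − 19.7215)·e^(0.0445·7/12) = 358.5885 × 1.026298 = 368.0187
Value (long) = (F − K)·e^(−rT) = (368.0187 − 412.22) × 0.974376 = -43.0687
Value = -R$43.07

-R$43.07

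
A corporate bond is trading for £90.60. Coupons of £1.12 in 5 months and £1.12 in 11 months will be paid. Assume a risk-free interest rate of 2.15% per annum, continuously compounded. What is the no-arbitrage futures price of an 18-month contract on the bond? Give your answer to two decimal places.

PV(coupons) I = 1.12·e^(−0.0215·5/12) + 1.12·e^(−0.0215·11/12)
I = 1.1100 + 1.0981 = 2.2081
F = (S − I)·e^(rT) = (90.60 − 2.2081) · e^(0.0215·18/12)
= 88.3919 · e^0.032250 = 88.3919 × 1.032776 = £91.29

£91.29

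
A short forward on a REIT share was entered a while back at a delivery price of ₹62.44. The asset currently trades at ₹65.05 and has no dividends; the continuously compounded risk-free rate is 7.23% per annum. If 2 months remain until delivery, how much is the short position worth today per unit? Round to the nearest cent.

-₹3.36

Current fair forward for the remaining 2 months: F = S·e^(r·T), r = 0.0723
F = 65.05 · e^(0.0723 × 2/12) = 65.05 × 1.012123 = 65.8386
Value of long forward = (F − K)·e^(−rT) = (65.8386 − 62.44) · e^(−0.0723·2/12)
= 3.3986 × 0.988022 = 3.36
Short position value = −(long value) = -₹3.36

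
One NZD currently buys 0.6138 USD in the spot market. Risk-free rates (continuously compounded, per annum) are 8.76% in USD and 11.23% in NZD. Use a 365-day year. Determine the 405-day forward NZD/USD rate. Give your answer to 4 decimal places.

F = S·e^((r_USD − r_NZD)T) = 0.6138 · e^((0.0876 − 0.1123) × 405/365)
= 0.6138 · e^-0.027407 = 0.6138 × 0.972965
F = 0.5972 USD per NZD

0.5972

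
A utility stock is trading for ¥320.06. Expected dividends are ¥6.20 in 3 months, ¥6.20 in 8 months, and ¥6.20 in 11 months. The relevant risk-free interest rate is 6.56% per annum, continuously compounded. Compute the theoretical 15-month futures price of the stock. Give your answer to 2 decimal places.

PV(dividends) I = 6.20·e^(−0.0656·3/12) + 6.20·e^(−0.0656·8/12) + 6.20·e^(−0.0656·11/12)
I = 6.0991 + 5.9347 + 5.8382 = 17.8720
F = (S − I)·e^(rT) = (320.06 − 17.8720) · e^(0.0656·15/12)
= 302.1880 · e^0.082000 = 302.1880 × 1.085456 = ¥328.01

¥328.01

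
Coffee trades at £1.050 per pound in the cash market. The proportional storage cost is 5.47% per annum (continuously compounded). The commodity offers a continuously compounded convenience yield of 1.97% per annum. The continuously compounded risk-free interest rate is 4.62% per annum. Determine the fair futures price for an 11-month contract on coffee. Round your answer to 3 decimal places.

Net carry = r + u − y = 0.0462 + 0.0547 − 0.0197 = 0.0812
F = S·e^((r+u−y)T) = 1.050 · e^(0.0812 × 11/12) = 1.050 · e^0.074433
= 1.050 × 1.077273 = £1.131 per pound

£1.131 per pound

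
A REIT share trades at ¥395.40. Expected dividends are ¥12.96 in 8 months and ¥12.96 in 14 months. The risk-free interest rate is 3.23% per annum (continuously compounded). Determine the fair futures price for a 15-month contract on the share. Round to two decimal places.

¥385.49

PV(dividends) I = 12.96·e^(−0.0323·8/12) + 12.96·e^(−0.0323·14/12)
I = 12.6839 + 12.4807 = 25.1646
F = (S − I)·e^(rT) = (395.40 − 25.1646) · e^(0.0323·15/12)
= 370.2354 · e^0.040375 = 370.2354 × 1.041201 = ¥385.49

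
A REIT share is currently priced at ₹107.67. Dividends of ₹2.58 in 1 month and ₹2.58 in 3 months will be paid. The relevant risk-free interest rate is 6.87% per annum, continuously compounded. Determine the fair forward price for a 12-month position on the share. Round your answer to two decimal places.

₹109.86

PV(dividends) I = 2.58·e^(−0.0687·1/12) + 2.58·e^(−0.0687·3/12)
I = 2.5653 + 2.5361 = 5.1014
F = (S − I)·e^(rT) = (107.67 − 5.1014) · e^(0.0687·12/12)
= 102.5686 · e^0.068700 = 102.5686 × 1.071115 = ₹109.86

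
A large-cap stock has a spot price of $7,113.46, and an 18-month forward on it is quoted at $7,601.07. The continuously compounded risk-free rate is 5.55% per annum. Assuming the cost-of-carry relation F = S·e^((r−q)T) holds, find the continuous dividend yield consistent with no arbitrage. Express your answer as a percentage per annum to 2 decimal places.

1.13%

From F = S·e^((r−q)T): (r − q) = ln(F/S)/T
ln(7601.07/7113.46) = ln(1.068548) = 0.066301
(r − q) = 0.066301 / (18/12) = 0.044201
q = r − ln(F/S)/T = 0.0555 − 0.044201 = 0.011299
q = 1.13%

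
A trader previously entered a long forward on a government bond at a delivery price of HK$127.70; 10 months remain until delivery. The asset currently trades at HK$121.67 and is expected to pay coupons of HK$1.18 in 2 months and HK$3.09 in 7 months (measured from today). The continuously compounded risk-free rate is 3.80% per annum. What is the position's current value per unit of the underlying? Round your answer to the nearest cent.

PV(remaining coupons) I = 1.18·e^(−0.0380·2/12) + 3.09·e^(−0.0380·7/12) = 4.1948
Current forward F = (S − I)·e^(rT) = (121.67 − 4.1948)·e^(0.0380·10/12) = 117.4752 × 1.032173 = 121.2547
Value (long) = (F − K)·e^(−rT) = (121.2547 − 127.70) × 0.968829 = -6.2444
Value = -HK$6.24

-HK$6.24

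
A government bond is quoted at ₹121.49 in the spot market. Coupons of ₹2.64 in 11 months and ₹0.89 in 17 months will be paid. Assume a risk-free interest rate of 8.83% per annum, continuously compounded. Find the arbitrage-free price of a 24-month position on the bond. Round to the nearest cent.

₹141.11

PV(coupons) I = 2.64·e^(−0.0883·11/12) + 0.89·e^(−0.0883·17/12)
I = 2.4347 + 0.7854 = 3.2201
F = (S − I)·e^(rT) = (121.49 − 3.2201) · e^(0.0883·24/12)
= 118.2699 · e^0.176600 = 118.2699 × 1.193154 = ₹141.11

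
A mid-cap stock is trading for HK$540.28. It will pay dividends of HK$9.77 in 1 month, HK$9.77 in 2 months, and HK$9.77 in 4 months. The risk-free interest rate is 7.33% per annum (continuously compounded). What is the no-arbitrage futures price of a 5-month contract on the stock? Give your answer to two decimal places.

PV(dividends) I = 9.77·e^(−0.0733·1/12) + 9.77·e^(−0.0733·2/12) + 9.77·e^(−0.0733·4/12)
I = 9.7105 + 9.6514 + 9.5342 = 28.8961
F = (S − I)·e^(rT) = (540.28 − 28.8961) · e^(0.0733·5/12)
= 511.3839 · e^0.030542 = 511.3839 × 1.031013 = HK$527.24

HK$527.24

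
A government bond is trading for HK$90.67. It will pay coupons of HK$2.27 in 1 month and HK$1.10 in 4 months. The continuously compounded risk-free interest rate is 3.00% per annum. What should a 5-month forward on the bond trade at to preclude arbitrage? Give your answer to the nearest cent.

HK$88.41

PV(coupons) I = 2.27·e^(−0.0300·1/12) + 1.10·e^(−0.0300·4/12)
I = 2.2643 + 1.0891 = 3.3534
F = (S − I)·e^(rT) = (90.67 − 3.3534) · e^(0.0300·5/12)
= 87.3166 · e^0.012500 = 87.3166 × 1.012578 = HK$88.41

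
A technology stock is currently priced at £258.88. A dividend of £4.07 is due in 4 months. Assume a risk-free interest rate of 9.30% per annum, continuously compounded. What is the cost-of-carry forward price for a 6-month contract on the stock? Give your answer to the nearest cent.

PV(dividends) I = 4.07·e^(−0.0930·4/12)
I = 3.9458
F = (S − I)·e^(rT) = (258.88 − 3.9458) · e^(0.0930·6/12)
= 254.9342 · e^0.046500 = 254.9342 × 1.047598 = £267.07

£267.07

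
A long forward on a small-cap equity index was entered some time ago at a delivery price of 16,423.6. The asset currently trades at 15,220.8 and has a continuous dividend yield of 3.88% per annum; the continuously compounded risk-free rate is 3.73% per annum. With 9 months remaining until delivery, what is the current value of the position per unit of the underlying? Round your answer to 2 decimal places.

Current fair forward for the remaining 9 months: F = S·e^((r − q)·T), (r − q) = 0.0373 − 0.0388 = -0.0015
F = 15220.8 · e^(-0.0015 × 9/12) = 15220.8 × 0.99887563 = 15203.6862
Value of long forward = (F − K)·e^(−rT) = (15203.6862 − 16423.6) · e^(−0.0373·9/12)
= -1219.9138 × 0.97241268 = -1186.26

-1186.26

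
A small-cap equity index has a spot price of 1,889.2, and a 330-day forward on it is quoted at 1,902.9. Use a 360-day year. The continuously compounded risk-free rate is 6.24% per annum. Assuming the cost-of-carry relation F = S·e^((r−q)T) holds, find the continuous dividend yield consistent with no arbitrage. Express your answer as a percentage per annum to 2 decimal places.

5.45%

From F = S·e^((r−q)T): (r − q) = ln(F/S)/T
ln(1902.9/1889.2) = ln(1.007252) = 0.007226
(r − q) = 0.007226 / (330/360) = 0.007883
q = r − ln(F/S)/T = 0.0624 − 0.007883 = 0.054517
q = 5.45%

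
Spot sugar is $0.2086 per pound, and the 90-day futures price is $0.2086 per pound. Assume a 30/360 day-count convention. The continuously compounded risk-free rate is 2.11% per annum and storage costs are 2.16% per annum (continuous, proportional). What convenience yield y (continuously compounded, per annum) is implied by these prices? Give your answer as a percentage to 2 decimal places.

F = S·e^((r+u−y)T) ⇒ (r+u−y) = ln(F/S)/T
ln(0.2086/0.2086) = 0.000000; /T ⇒ 0.000000
y = r + u − ln(F/S)/T = 0.0211 + 0.0216 + 0.000000 = 0.042700
y = 4.27%

4.27%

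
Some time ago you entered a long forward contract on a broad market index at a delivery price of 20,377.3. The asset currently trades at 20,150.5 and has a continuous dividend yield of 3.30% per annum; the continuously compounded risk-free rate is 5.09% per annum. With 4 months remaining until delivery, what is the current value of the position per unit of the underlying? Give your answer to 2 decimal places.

-104.42

Current fair forward for the remaining 4 months: F = S·e^((r − q)·T), (r − q) = 0.0509 − 0.0330 = 0.0179
F = 20150.5 · e^(0.0179 × 4/12) = 20150.5 × 1.00598450 = 20271.0907
Value of long forward = (F − K)·e^(−rT) = (20271.0907 − 20377.3) · e^(−0.0509·4/12)
= -106.2093 × 0.98317646 = -104.42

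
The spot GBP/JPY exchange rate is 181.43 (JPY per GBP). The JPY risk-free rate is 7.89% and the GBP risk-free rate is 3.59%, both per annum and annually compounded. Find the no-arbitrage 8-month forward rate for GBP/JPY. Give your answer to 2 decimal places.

186.42

By covered interest parity, F = S · (1+r_JPY)^T / (1+r_GBP)^T
= 181.43 × 1.051932 / 1.023792 = 181.43 × 1.027486
F = 186.42 JPY per GBP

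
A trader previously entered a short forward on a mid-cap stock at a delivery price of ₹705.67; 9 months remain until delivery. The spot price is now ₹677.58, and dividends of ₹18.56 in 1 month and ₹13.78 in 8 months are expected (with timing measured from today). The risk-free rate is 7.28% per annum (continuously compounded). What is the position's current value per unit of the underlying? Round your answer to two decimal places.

₹22.17

PV(remaining dividends) I = 18.56·e^(−0.0728·1/12) + 13.78·e^(−0.0728·8/12) = 31.5749
Current forward F = (S − I)·e^(rT) = (677.58 − 31.5749)·e^(0.0728·9/12) = 646.0051 × 1.056118 = 682.2576
Value (long) = (F − K)·e^(−rT) = (682.2576 − 705.67) × 0.946864 = -22.1684
Short position value = −(long value) = ₹22.17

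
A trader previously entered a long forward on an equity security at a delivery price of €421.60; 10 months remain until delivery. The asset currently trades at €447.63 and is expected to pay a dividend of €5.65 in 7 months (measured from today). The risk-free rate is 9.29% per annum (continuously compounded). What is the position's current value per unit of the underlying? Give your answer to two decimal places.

€52.09

PV(remaining dividends) I = 5.65·e^(−0.0929·7/12) = 5.3520
Current forward F = (S − I)·e^(rT) = (447.63 − 5.3520)·e^(0.0929·10/12) = 442.2780 × 1.080492 = 477.8778
Value (long) = (F − K)·e^(−rT) = (477.8778 − 421.60) × 0.925504 = 52.0853
Value = €52.09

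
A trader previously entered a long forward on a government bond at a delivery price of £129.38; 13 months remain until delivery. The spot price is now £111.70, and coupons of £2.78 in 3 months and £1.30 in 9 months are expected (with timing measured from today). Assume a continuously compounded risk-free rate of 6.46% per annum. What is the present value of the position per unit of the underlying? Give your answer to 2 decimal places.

PV(remaining coupons) I = 2.78·e^(−0.0646·3/12) + 1.30·e^(−0.0646·9/12) = 3.9740
Current forward F = (S − I)·e^(rT) = (111.70 − 3.9740)·e^(0.0646·13/12) = 107.7260 × 1.072490 = 115.5351
Value (long) = (F − K)·e^(−rT) = (115.5351 − 129.38) × 0.932409 = -12.9091
Value = -£12.91

-£12.91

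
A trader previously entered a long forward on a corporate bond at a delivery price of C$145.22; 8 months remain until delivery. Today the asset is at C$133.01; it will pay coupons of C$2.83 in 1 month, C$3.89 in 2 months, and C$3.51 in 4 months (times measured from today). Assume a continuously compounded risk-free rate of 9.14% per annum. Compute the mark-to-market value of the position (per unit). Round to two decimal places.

PV(remaining coupons) I = 2.83·e^(−0.0914·1/12) + 3.89·e^(−0.0914·2/12) + 3.51·e^(−0.0914·4/12) = 10.0444
Current forward F = (S − I)·e^(rT) = (133.01 − 10.0444)·e^(0.0914·8/12) = 122.9656 × 1.062828 = 130.6913
Value (long) = (F − K)·e^(−rT) = (130.6913 − 145.22) × 0.940886 = -13.6699
Value = -C$13.67

-C$13.67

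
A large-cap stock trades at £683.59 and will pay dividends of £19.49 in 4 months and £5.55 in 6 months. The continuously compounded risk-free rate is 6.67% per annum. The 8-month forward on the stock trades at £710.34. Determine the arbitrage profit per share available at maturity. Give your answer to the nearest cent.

PV(dividends) I = 19.49·e^(−0.0667·4/12) + 5.55·e^(−0.0667·6/12) = 24.4294
Fair forward F* = (S − I)·e^(rT) = (683.59 − 24.4294)·e^0.044467 = 659.1606 × 1.045470 = 689.1326
Market £710.34 > fair 689.1326: forward overpriced → cash-and-carry (borrow at r, buy the stock and collect the dividends, short the forward).
Profit at T = |F_mkt − F*| = |710.34 − 689.1326| = £21.21 per share

£21.21 per share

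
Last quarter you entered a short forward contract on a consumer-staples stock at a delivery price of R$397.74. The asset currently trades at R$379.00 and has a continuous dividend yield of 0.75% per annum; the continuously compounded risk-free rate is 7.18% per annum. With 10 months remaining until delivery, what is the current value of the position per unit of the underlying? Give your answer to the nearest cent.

-R$2.00

Current fair forward for the remaining 10 months: F = S·e^((r − q)·T), (r − q) = 0.0718 − 0.0075 = 0.0643
F = 379.00 · e^(0.0643 × 10/12) = 379.00 × 1.055045 = 399.8621
Value of long forward = (F − K)·e^(−rT) = (399.8621 − 397.74) · e^(−0.0718·10/12)
= 2.1221 × 0.941922 = 2.00
Short position value = −(long value) = -R$2.00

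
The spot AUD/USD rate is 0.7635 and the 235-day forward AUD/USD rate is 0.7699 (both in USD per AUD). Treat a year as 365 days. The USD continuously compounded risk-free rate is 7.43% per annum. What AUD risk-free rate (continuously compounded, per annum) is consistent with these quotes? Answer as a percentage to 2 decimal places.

F = S·e^((r_USD − r_AUD)T) ⇒ r_AUD = r_USD − ln(F/S)/T
ln(0.7699/0.7635) = 0.008348; /(235/365) = 0.012966
r_AUD = 0.0743 − 0.012966 = 0.061334
r_AUD = 6.13%

6.13%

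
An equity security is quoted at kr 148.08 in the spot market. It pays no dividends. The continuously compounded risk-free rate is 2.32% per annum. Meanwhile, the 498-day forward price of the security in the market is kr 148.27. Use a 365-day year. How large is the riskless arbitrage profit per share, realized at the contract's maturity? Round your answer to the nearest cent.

kr 4.57 per share

Fair forward: F* = S·e^(carry·T), with carry = r = 0.0232
F* = 148.08 · e^(0.0232 × 498/365) = 148.08 · e^0.031654 = 148.08 × 1.032160 = kr 152.8423
Market kr 148.27 < fair kr 152.8423: forward underpriced → reverse cash-and-carry (short spot, go long the forward).
At maturity, profit = |F_mkt − F*| = |148.27 − 152.8423| = kr 4.57 per share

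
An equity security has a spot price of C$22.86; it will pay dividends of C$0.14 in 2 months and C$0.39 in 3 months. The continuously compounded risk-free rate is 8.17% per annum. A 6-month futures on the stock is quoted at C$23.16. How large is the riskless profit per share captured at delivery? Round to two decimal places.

PV(dividends) I = 0.14·e^(−0.0817·2/12) + 0.39·e^(−0.0817·3/12) = 0.5202
Fair futures F* = (S − I)·e^(rT) = (22.86 − 0.5202)·e^0.040850 = 22.3398 × 1.041696 = 23.2713
Market C$23.16 < fair 23.2713: forward underpriced → reverse cash-and-carry (short the stock, invest proceeds at r, pay the dividends, go long the forward).
Profit at T = |F_mkt − F*| = |23.16 − 23.2713| = C$0.11 per share

C$0.11 per share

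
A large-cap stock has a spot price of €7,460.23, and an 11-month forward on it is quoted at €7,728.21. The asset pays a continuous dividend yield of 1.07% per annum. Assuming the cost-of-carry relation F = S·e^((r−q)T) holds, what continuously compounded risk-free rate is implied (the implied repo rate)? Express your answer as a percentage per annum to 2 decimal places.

4.92%

From F = S·e^((r−q)T): (r − q) = ln(F/S)/T
ln(7728.21/7460.23) = ln(1.035921) = 0.035291
(r − q) = 0.035291 / (11/12) = 0.038499
r = ln(F/S)/T + q = 0.038499 + 0.0107 = 0.049199
r = 4.92%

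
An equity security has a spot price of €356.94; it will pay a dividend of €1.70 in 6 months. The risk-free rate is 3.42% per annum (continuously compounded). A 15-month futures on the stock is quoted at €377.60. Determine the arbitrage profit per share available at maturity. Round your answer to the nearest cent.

€6.81 per share

PV(dividends) I = 1.70·e^(−0.0342·6/12) = 1.6712
Fair futures F* = (S − I)·e^(rT) = (356.94 − 1.6712)·e^0.042750 = 355.2688 × 1.043677 = 370.7859
Market €377.60 > fair 370.7859: forward overpriced → cash-and-carry (borrow at r, buy the stock and collect the dividends, short the forward).
Profit at T = |F_mkt − F*| = |377.60 − 370.7859| = €6.81 per share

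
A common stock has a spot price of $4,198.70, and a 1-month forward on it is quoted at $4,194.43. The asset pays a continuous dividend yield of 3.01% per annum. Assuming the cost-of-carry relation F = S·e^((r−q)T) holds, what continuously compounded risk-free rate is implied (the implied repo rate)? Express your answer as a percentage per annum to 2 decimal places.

1.79%

From F = S·e^((r−q)T): (r − q) = ln(F/S)/T
ln(4194.43/4198.70) = ln(0.998983) = -0.001018
(r − q) = -0.001018 / (1/12) = -0.012216
r = ln(F/S)/T + q = -0.012216 + 0.0301 = 0.017884
r = 1.79%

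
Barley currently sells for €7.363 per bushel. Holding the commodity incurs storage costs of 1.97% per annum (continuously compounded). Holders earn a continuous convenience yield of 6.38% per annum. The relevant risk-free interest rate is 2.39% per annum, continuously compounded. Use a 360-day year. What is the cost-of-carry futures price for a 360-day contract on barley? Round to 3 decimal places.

€7.216 per bushel

Net carry = r + u − y = 0.0239 + 0.0197 − 0.0638 = -0.0202
F = S·e^((r+u−y)T) = 7.363 · e^(-0.0202 × 360/360) = 7.363 · e^-0.020200
= 7.363 × 0.980003 = €7.216 per bushel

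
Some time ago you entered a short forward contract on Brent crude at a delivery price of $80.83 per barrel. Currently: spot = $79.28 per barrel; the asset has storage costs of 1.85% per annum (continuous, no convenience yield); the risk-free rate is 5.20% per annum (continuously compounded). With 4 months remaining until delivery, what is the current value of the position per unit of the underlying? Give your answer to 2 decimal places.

-$0.33 per barrel

Current fair forward for the remaining 4 months: F = S·e^((r + u)·T), (r + u) = 0.0520 + 0.0185 = 0.0705
F = 79.28 · e^(0.0705 × 4/12) = 79.28 × 1.023778 = 81.1651
Value of long forward = (F − K)·e^(−rT) = (81.1651 − 80.83) · e^(−0.0520·4/12)
= 0.3351 × 0.982816 = 0.33
Short position value = −(long value) = -$0.33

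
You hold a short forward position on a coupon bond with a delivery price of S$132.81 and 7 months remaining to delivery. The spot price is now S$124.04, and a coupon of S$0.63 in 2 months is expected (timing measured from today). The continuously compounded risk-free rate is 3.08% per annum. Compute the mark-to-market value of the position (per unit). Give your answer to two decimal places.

PV(remaining coupons) I = 0.63·e^(−0.0308·2/12) = 0.6268
Current forward F = (S − I)·e^(rT) = (124.04 − 0.6268)·e^(0.0308·7/12) = 123.4132 × 1.018129 = 125.6506
Value (long) = (F − K)·e^(−rT) = (125.6506 − 132.81) × 0.982194 = -7.0319
Short position value = −(long value) = S$7.03

S$7.03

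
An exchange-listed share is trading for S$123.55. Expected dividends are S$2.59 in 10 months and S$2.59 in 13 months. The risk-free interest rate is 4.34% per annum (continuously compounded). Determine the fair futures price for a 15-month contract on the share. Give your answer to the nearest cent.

S$125.19

PV(dividends) I = 2.59·e^(−0.0434·10/12) + 2.59·e^(−0.0434·13/12)
I = 2.4980 + 2.4710 = 4.9690
F = (S − I)·e^(rT) = (123.55 − 4.9690) · e^(0.0434·15/12)
= 118.5810 · e^0.054250 = 118.5810 × 1.055749 = S$125.19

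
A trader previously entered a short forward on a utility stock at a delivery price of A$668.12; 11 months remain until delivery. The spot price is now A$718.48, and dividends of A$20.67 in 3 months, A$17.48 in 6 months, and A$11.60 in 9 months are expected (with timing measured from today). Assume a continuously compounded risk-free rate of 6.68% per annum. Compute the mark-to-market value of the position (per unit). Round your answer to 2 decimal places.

PV(remaining dividends) I = 20.67·e^(−0.0668·3/12) + 17.48·e^(−0.0668·6/12) + 11.60·e^(−0.0668·9/12) = 48.2666
Current forward F = (S − I)·e^(rT) = (718.48 − 48.2666)·e^(0.0668·11/12) = 670.2134 × 1.063147 = 712.5354
Value (long) = (F − K)·e^(−rT) = (712.5354 − 668.12) × 0.940604 = 41.7773
Short position value = −(long value) = -A$41.78

-A$41.78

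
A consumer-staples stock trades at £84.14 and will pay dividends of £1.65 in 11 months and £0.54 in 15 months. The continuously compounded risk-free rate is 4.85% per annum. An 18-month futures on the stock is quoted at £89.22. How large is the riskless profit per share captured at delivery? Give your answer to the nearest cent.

£0.97 per share

PV(dividends) I = 1.65·e^(−0.0485·11/12) + 0.54·e^(−0.0485·15/12) = 2.0865
Fair futures F* = (S − I)·e^(rT) = (84.14 − 2.0865)·e^0.072750 = 82.0535 × 1.075462 = 88.2454
Market £89.22 > fair 88.2454: forward overpriced → cash-and-carry (borrow at r, buy the stock and collect the dividends, short the forward).
Profit at T = |F_mkt − F*| = |89.22 − 88.2454| = £0.97 per share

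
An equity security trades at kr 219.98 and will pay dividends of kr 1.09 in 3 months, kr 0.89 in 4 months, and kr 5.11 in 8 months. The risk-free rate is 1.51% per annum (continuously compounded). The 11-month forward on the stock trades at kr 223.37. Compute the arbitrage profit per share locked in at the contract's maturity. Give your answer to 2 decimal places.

kr 7.45 per share

PV(dividends) I = 1.09·e^(−0.0151·3/12) + 0.89·e^(−0.0151·4/12) + 5.11·e^(−0.0151·8/12) = 7.0302
Fair forward F* = (S − I)·e^(rT) = (219.98 − 7.0302)·e^0.013842 = 212.9498 × 1.013938 = 215.9179
Market kr 223.37 > fair 215.9179: forward overpriced → cash-and-carry (borrow at r, buy the stock and collect the dividends, short the forward).
Profit at T = |F_mkt − F*| = |223.37 − 215.9179| = kr 7.45 per share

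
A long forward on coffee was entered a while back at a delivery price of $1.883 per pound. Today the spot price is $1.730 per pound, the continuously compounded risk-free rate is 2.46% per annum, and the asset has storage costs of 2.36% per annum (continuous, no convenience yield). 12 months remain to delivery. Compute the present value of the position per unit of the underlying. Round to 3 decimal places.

-$0.066 per pound

Current fair forward for the remaining 12 months: F = S·e^((r + u)·T), (r + u) = 0.0246 + 0.0236 = 0.0482
F = 1.730 · e^(0.0482 × 12/12) = 1.730 × 1.049381 = 1.8154
Value of long forward = (F − K)·e^(−rT) = (1.8154 − 1.883) · e^(−0.0246·12/12)
= -0.0676 × 0.975700 = -0.066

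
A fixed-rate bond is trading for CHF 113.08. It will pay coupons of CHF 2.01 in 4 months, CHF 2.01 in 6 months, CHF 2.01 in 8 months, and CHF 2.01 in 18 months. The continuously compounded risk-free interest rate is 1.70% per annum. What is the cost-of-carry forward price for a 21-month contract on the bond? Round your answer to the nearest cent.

PV(coupons) I = 2.01·e^(−0.0170·4/12) + 2.01·e^(−0.0170·6/12) + 2.01·e^(−0.0170·8/12) + 2.01·e^(−0.0170·18/12)
I = 1.9986 + 1.9930 + 1.9873 + 1.9594 = 7.9383
F = (S − I)·e^(rT) = (113.08 − 7.9383) · e^(0.0170·21/12)
= 105.1417 · e^0.029750 = 105.1417 × 1.030197 = CHF 108.32

CHF 108.32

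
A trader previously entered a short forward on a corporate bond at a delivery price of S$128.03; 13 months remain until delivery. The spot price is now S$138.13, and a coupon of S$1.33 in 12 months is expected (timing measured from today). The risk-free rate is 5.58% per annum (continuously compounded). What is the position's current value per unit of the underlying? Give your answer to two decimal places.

-S$16.35

PV(remaining coupons) I = 1.33·e^(−0.0558·12/12) = 1.2578
Current forward F = (S − I)·e^(rT) = (138.13 − 1.2578)·e^(0.0558·13/12) = 136.8722 × 1.062314 = 145.4013
Value (long) = (F − K)·e^(−rT) = (145.4013 − 128.03) × 0.941341 = 16.3523
Short position value = −(long value) = -S$16.35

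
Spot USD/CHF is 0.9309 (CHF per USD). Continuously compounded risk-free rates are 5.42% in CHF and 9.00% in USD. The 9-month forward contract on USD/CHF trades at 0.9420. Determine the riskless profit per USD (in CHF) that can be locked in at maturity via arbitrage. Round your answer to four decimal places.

0.0358 per USD (in CHF)

Fair forward: F* = S·e^(carry·T), with carry = (r_CHF − r_USD) = 0.0542 − 0.0900 = -0.0358
F* = 0.9309 · e^(-0.0358 × 9/12) = 0.9309 · e^-0.026850 = 0.9309 × 0.973507 = 0.9062
Market 0.9420 > fair 0.9062: forward overpriced → cash-and-carry (buy spot, short the forward).
At maturity, profit = |F_mkt − F*| = |0.9420 − 0.9062| = 0.0358 per USD (in CHF)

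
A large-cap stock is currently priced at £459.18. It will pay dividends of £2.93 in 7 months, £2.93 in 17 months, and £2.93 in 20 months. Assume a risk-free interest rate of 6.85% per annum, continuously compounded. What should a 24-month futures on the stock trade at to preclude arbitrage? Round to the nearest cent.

£517.32

PV(dividends) I = 2.93·e^(−0.0685·7/12) + 2.93·e^(−0.0685·17/12) + 2.93·e^(−0.0685·20/12)
I = 2.8152 + 2.6590 + 2.6139 = 8.0881
F = (S − I)·e^(rT) = (459.18 − 8.0881) · e^(0.0685·24/12)
= 451.0919 · e^0.137000 = 451.0919 × 1.146828 = £517.32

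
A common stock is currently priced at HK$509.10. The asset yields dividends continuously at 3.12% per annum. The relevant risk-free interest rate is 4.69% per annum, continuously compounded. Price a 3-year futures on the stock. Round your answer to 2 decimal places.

HK$533.65

F = S·e^((r − q)T) = 509.10 · e^((0.0469 − 0.0312) × 3)
= 509.10 · e^0.047100 = 509.10 × 1.048227
F = HK$533.65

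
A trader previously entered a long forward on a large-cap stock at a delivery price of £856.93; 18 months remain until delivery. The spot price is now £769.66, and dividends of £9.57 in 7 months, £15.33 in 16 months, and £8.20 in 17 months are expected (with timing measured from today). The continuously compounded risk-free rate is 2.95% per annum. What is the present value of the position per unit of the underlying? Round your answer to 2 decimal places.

-£82.19

PV(remaining dividends) I = 9.57·e^(−0.0295·7/12) + 15.33·e^(−0.0295·16/12) + 8.20·e^(−0.0295·17/12) = 32.0098
Current forward F = (S − I)·e^(rT) = (769.66 − 32.0098)·e^(0.0295·18/12) = 737.6502 × 1.045244 = 771.0244
Value (long) = (F − K)·e^(−rT) = (771.0244 − 856.93) × 0.956715 = -82.1872
Value = -£82.19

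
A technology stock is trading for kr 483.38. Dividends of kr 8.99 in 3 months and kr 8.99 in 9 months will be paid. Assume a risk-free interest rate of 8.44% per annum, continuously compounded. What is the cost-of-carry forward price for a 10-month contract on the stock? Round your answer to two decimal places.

kr 500.10

PV(dividends) I = 8.99·e^(−0.0844·3/12) + 8.99·e^(−0.0844·9/12)
I = 8.8023 + 8.4386 = 17.2409
F = (S − I)·e^(rT) = (483.38 − 17.2409) · e^(0.0844·10/12)
= 466.1391 · e^0.070333 = 466.1391 × 1.072865 = kr 500.10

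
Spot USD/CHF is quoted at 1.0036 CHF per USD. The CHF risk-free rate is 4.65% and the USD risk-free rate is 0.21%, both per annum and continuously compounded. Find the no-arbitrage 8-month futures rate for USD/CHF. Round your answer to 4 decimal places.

F = S·e^((r_CHF − r_USD)T) = 1.0036 · e^((0.0465 − 0.0021) × 8/12)
= 1.0036 · e^0.029600 = 1.0036 × 1.030042
F = 1.0338 CHF per USD

1.0338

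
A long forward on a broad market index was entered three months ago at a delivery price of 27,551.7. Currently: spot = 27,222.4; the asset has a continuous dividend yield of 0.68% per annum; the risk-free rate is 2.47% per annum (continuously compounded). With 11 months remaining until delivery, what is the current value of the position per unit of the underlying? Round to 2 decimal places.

Current fair forward for the remaining 11 months: F = S·e^((r − q)·T), (r − q) = 0.0247 − 0.0068 = 0.0179
F = 27222.4 · e^(0.0179 × 11/12) = 27222.4 × 1.01654369 = 27672.7589
Value of long forward = (F − K)·e^(−rT) = (27672.7589 − 27551.7) · e^(−0.0247·11/12)
= 121.0589 × 0.97761273 = 118.35

118.35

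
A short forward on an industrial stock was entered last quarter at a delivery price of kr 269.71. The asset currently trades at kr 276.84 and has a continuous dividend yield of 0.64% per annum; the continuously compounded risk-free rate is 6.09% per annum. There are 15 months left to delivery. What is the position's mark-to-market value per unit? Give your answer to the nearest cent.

-kr 24.69

Current fair forward for the remaining 15 months: F = S·e^((r − q)·T), (r − q) = 0.0609 − 0.0064 = 0.0545
F = 276.84 · e^(0.0545 × 15/12) = 276.84 × 1.070499 = 296.3569
Value of long forward = (F − K)·e^(−rT) = (296.3569 − 269.71) · e^(−0.0609·15/12)
= 26.6469 × 0.926700 = 24.69
Short position value = −(long value) = -kr 24.69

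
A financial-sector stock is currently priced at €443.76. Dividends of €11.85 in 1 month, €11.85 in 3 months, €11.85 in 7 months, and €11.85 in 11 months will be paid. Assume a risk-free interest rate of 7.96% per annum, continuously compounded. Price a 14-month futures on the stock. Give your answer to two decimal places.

PV(dividends) I = 11.85·e^(−0.0796·1/12) + 11.85·e^(−0.0796·3/12) + 11.85·e^(−0.0796·7/12) + 11.85·e^(−0.0796·11/12)
I = 11.7717 + 11.6165 + 11.3123 + 11.0161 = 45.7166
F = (S − I)·e^(rT) = (443.76 − 45.7166) · e^(0.0796·14/12)
= 398.0434 · e^0.092867 = 398.0434 × 1.097316 = €436.78

€436.78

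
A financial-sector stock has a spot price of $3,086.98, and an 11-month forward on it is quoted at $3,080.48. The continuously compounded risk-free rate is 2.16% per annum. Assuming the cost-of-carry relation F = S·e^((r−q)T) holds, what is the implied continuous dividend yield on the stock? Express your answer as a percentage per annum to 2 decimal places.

2.39%

From F = S·e^((r−q)T): (r − q) = ln(F/S)/T
ln(3080.48/3086.98) = ln(0.997894) = -0.002108
(r − q) = -0.002108 / (11/12) = -0.002300
q = r − ln(F/S)/T = 0.0216 + 0.002300 = 0.023900
q = 2.39%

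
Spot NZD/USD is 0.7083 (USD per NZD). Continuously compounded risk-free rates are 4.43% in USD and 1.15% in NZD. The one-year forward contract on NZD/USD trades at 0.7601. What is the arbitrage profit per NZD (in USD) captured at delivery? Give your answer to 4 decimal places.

0.0282 per NZD (in USD)

Fair forward: F* = S·e^(carry·T), with carry = (r_USD − r_NZD) = 0.0443 − 0.0115 = 0.0328
F* = 0.7083 · e^(0.0328 × 12/12) = 0.7083 · e^0.032800 = 0.7083 × 1.033344 = 0.7319
Market 0.7601 > fair 0.7319: forward overpriced → cash-and-carry (buy spot, short the forward).
At maturity, profit = |F_mkt − F*| = |0.7601 − 0.7319| = 0.0282 per NZD (in USD)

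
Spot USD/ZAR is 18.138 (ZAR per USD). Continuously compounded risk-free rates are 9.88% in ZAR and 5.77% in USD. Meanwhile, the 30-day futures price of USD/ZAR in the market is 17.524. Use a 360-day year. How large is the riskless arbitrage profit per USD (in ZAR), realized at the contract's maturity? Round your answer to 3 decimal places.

Fair futures: F* = S·e^(carry·T), with carry = (r_ZAR − r_USD) = 0.0988 − 0.0577 = 0.0411
F* = 18.138 · e^(0.0411 × 30/360) = 18.138 · e^0.003425 = 18.138 × 1.003431 = 18.2002
Market 17.524 < fair 18.2002: forward underpriced → reverse cash-and-carry (short spot, go long the forward).
At maturity, profit = |F_mkt − F*| = |17.524 − 18.2002| = 0.676 per USD (in ZAR)

0.676 per USD (in ZAR)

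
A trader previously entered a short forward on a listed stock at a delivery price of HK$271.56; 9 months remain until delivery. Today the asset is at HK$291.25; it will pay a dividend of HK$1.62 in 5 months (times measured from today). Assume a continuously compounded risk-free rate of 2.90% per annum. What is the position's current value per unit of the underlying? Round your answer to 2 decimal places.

-HK$23.93

PV(remaining dividends) I = 1.62·e^(−0.0290·5/12) = 1.6005
Current forward F = (S − I)·e^(rT) = (291.25 − 1.6005)·e^(0.0290·9/12) = 289.6495 × 1.021988 = 296.0183
Value (long) = (F − K)·e^(−rT) = (296.0183 − 271.56) × 0.978485 = 23.9321
Short position value = −(long value) = -HK$23.93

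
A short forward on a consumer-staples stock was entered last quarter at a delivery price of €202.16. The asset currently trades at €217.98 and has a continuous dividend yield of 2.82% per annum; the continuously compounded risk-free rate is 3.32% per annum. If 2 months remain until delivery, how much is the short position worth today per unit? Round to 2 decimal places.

Current fair forward for the remaining 2 months: F = S·e^((r − q)·T), (r − q) = 0.0332 − 0.0282 = 0.0050
F = 217.98 · e^(0.0050 × 2/12) = 217.98 × 1.000834 = 218.1618
Value of long forward = (F − K)·e^(−rT) = (218.1618 − 202.16) · e^(−0.0332·2/12)
= 16.0018 × 0.994482 = 15.91
Short position value = −(long value) = -€15.91

-€15.91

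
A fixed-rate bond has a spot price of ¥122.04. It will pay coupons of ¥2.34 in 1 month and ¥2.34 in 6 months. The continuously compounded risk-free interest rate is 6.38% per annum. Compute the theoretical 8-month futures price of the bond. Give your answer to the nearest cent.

PV(coupons) I = 2.34·e^(−0.0638·1/12) + 2.34·e^(−0.0638·6/12)
I = 2.3276 + 2.2665 = 4.5941
F = (S − I)·e^(rT) = (122.04 − 4.5941) · e^(0.0638·8/12)
= 117.4459 · e^0.042533 = 117.4459 × 1.043450 = ¥122.55

¥122.55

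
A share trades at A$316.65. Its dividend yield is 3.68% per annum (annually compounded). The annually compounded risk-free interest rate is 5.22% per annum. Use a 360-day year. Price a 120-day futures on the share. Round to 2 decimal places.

F = S · (1+r)^T / (1+q)^T
= 316.65 × 1.017106 / 1.012119 = 316.65 × 1.004927
F = A$318.21

A$318.21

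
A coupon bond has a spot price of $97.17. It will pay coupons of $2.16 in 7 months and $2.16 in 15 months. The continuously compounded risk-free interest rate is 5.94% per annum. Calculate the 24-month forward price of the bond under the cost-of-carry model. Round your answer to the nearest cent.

PV(coupons) I = 2.16·e^(−0.0594·7/12) + 2.16·e^(−0.0594·15/12)
I = 2.0864 + 2.0054 = 4.0918
F = (S − I)·e^(rT) = (97.17 − 4.0918) · e^(0.0594·24/12)
= 93.0782 · e^0.118800 = 93.0782 × 1.126145 = $104.82

$104.82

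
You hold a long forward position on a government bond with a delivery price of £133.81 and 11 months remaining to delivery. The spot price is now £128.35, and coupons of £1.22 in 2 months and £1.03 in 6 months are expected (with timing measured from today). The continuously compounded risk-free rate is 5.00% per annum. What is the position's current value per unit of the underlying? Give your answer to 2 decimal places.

-£1.68

PV(remaining coupons) I = 1.22·e^(−0.0500·2/12) + 1.03·e^(−0.0500·6/12) = 2.2144
Current forward F = (S − I)·e^(rT) = (128.35 − 2.2144)·e^(0.0500·11/12) = 126.1356 × 1.046900 = 132.0514
Value (long) = (F − K)·e^(−rT) = (132.0514 − 133.81) × 0.955201 = -1.6798
Value = -£1.68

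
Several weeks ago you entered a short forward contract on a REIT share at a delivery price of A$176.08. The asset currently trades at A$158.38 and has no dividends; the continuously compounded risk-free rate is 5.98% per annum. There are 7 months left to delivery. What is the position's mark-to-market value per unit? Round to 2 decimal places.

Current fair forward for the remaining 7 months: F = S·e^(r·T), r = 0.0598
F = 158.38 · e^(0.0598 × 7/12) = 158.38 × 1.035499 = 164.0023
Value of long forward = (F − K)·e^(−rT) = (164.0023 − 176.08) · e^(−0.0598·7/12)
= -12.0777 × 0.965718 = -11.66
Short position value = −(long value) = A$11.66

A$11.66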